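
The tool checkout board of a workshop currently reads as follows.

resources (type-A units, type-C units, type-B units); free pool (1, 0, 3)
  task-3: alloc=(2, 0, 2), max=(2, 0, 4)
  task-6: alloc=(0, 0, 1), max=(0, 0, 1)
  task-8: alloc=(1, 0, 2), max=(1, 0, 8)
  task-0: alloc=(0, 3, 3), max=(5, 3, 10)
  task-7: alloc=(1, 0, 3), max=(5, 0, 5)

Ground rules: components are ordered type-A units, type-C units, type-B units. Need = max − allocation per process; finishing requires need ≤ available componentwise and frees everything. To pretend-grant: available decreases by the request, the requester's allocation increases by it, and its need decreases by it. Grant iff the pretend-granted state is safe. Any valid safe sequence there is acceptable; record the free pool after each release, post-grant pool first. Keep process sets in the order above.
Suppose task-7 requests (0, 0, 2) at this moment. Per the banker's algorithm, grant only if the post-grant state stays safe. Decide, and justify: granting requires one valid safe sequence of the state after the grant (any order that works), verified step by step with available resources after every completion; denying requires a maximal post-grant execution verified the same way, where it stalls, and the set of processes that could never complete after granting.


DENY: after the grant no complete ordering would exist.
Key observation: after task-6, task-3 the pool peaks at (3, 0, 4), and each blocked process is short somewhere: task-8 on type-B units; task-0 on type-A units, type-B units; task-7 on type-A units.
After a pretend grant, a maximal execution: task-6, task-3 — then nothing else fits. Step-by-step check:
  pool = (1, 0, 1)
  task-6 needs (0, 0, 0) <= (1, 0, 1) -> finishes; pool += (0, 0, 1) = (1, 0, 2)
  task-3 needs (0, 0, 2) <= (1, 0, 2) -> finishes; pool += (2, 0, 2) = (3, 0, 4)
  task-8 still needs (0, 0, 6) but only (3, 0, 4) is free — short on type-B units
  task-0 still needs (5, 0, 7) but only (3, 0, 4) is free — short on type-A units and type-B units
  task-7 still needs (4, 0, 0) but only (3, 0, 4) is free — short on type-A units
Processes that could never finish after the grant: task-8, task-0 and task-7.


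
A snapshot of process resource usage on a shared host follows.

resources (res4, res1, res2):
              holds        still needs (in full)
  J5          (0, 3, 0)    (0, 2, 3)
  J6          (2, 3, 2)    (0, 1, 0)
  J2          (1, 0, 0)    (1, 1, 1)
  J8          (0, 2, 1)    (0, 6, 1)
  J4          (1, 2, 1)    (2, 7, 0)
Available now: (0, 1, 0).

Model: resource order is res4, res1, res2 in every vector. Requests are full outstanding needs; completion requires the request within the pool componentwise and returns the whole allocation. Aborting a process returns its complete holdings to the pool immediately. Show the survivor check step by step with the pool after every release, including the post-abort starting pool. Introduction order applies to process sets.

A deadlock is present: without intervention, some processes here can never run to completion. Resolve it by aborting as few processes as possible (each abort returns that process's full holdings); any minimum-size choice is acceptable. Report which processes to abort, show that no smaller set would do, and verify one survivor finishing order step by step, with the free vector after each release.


The answer: abort J8.
Key observation: before aborting J8, J5 was permanently blocked — no order could ever run it; afterwards it completes at step 3.
Minimality: the empty abort set fails — the state is deadlocked as it stands.
Survivors finish in the order: J6, J2, J5, J4. Check, step by step (pool after the aborts first):
  pool = (0, 3, 1)
  J6: need (0, 1, 0) fits (0, 3, 1); releases (2, 3, 2), pool now (2, 6, 3)
  J2: need (1, 1, 1) fits (2, 6, 3); releases (1, 0, 0), pool now (3, 6, 3)
  J5: need (0, 2, 3) fits (3, 6, 3); releases (0, 3, 0), pool now (3, 9, 3)
  J4: need (2, 7, 0) fits (3, 9, 3); releases (1, 2, 1), pool now (4, 11, 4)


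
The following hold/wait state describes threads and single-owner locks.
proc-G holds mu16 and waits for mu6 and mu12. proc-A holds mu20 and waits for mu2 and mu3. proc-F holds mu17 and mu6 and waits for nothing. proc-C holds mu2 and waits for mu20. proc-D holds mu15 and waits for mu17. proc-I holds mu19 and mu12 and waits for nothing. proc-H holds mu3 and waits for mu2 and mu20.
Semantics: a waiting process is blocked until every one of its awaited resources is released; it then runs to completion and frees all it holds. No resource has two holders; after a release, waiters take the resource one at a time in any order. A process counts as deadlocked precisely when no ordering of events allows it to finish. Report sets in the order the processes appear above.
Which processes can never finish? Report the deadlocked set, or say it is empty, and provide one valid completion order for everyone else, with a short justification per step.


The deadlocked set is proc-A, proc-C and proc-H.
Key observation: the knot is the closed ring of waits proc-A -> proc-C -> proc-A; proc-H is caught in further circular waits.
A valid finishing order for the others: proc-I, proc-F, proc-G, proc-D.
Walking it through:
  proc-I: no waits; runs immediately, freeing mu19 and mu12
  proc-F: no waits; runs immediately, freeing mu17 and mu6
  proc-G waits on mu6 and mu12 — all released -> runs and releases mu16
  proc-D waits on mu17 — all released -> runs and releases mu15


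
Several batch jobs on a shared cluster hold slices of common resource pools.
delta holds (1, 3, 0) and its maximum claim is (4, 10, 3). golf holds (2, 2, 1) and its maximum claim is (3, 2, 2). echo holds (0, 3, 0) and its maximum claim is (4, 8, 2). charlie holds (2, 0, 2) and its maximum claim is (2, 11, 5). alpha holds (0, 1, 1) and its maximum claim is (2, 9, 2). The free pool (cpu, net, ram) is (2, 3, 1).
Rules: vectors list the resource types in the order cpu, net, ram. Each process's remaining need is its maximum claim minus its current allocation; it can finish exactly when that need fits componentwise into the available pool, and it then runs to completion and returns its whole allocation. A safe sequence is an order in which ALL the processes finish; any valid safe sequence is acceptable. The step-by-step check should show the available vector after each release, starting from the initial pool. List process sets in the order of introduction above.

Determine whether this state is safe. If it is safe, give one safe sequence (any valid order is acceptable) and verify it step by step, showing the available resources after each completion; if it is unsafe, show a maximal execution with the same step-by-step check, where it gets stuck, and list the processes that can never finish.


SAFE. One safe sequence: golf, echo, alpha, delta, charlie.
Key observation: golf marks the first exact bind of the order: its need (1, 0, 1) fits the free (2, 3, 1) with zero slack on a requested resource.
Check, step by step:
  pool = (2, 3, 1)
  golf needs (1, 0, 1) <= (2, 3, 1) -> finishes; pool += (2, 2, 1) = (4, 5, 2)
  echo needs (4, 5, 2) <= (4, 5, 2) -> finishes; pool += (0, 3, 0) = (4, 8, 2)
  alpha needs (2, 8, 1) <= (4, 8, 2) -> finishes; pool += (0, 1, 1) = (4, 9, 3)
  delta needs (3, 7, 3) <= (4, 9, 3) -> finishes; pool += (1, 3, 0) = (5, 12, 3)
  charlie needs (0, 11, 3) <= (5, 12, 3) -> finishes; pool += (2, 0, 2) = (7, 12, 5)


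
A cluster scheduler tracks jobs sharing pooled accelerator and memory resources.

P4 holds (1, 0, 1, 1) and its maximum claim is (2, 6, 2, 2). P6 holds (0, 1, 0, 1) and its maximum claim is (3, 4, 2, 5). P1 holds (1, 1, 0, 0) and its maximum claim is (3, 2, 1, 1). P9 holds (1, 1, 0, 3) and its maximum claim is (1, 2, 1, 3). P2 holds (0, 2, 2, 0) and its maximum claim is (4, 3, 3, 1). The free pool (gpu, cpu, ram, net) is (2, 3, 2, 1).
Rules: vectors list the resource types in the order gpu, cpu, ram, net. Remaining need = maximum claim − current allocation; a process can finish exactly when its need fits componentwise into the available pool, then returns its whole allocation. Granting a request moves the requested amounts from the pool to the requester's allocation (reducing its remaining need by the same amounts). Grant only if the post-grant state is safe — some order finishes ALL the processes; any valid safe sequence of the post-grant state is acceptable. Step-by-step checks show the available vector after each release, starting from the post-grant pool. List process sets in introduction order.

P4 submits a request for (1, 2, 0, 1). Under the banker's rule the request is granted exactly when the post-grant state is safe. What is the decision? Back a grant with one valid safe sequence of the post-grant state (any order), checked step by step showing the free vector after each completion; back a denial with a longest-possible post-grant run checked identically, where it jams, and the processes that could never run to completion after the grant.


DENY: after the grant no complete ordering would exist.
Key observation: after P9, P1 the pool peaks at (3, 3, 2, 3), and each blocked process is short somewhere: P4 on cpu; P6 on net; P2 on gpu.
After a pretend grant, a maximal execution: P9, P1 — then nothing else fits. Step-by-step check:
  pool = (1, 1, 2, 0)
  P9: need (0, 1, 1, 0) fits (1, 1, 2, 0); releases (1, 1, 0, 3), pool now (2, 2, 2, 3)
  P1: need (2, 1, 1, 1) fits (2, 2, 2, 3); releases (1, 1, 0, 0), pool now (3, 3, 2, 3)
  P4 cannot run: need (0, 4, 1, 0) vs free (3, 3, 2, 3) (insufficient cpu)
  P6 cannot run: need (3, 3, 2, 4) vs free (3, 3, 2, 3) (insufficient net)
  P2 cannot run: need (4, 1, 1, 1) vs free (3, 3, 2, 3) (insufficient gpu)
Had the request been granted, P4, P6 and P2 could never finish.


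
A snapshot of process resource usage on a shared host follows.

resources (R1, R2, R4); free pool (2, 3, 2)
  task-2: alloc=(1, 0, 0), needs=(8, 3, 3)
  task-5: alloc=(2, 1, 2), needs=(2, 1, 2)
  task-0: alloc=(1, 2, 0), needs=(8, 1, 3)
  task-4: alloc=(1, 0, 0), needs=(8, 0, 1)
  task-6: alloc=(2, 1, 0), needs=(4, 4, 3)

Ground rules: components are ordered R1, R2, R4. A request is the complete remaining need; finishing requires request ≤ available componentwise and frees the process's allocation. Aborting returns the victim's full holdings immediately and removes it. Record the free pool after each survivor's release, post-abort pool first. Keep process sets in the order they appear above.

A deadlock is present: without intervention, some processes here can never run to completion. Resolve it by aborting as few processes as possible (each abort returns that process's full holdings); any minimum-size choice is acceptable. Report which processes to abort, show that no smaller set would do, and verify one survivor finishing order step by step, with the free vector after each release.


The answer: abort task-2 and task-0.
Key observation: task-4 had no path to completion before; after the abort of task-2 and task-0 ((2, 2, 0) returned), step 3 is where it fits.
No one abort is enough; case by case: task-2 alone leaves task-0 blocked (short on R1); task-5 alone leaves task-2 blocked (short on R1); task-0 alone leaves task-2 blocked (short on R1); task-4 alone leaves task-2 blocked (short on R1); task-6 alone leaves task-2 blocked (short on R1).
Survivors finish in the order: task-5, task-6, task-4. Walking it through (pool after the aborts first):
  pool = (4, 5, 2)
  task-5 needs (2, 1, 2) <= (4, 5, 2) -> finishes; pool += (2, 1, 2) = (6, 6, 4)
  task-6 needs (4, 4, 3) <= (6, 6, 4) -> finishes; pool += (2, 1, 0) = (8, 7, 4)
  task-4 needs (8, 0, 1) <= (8, 7, 4) -> finishes; pool += (1, 0, 0) = (9, 7, 4)


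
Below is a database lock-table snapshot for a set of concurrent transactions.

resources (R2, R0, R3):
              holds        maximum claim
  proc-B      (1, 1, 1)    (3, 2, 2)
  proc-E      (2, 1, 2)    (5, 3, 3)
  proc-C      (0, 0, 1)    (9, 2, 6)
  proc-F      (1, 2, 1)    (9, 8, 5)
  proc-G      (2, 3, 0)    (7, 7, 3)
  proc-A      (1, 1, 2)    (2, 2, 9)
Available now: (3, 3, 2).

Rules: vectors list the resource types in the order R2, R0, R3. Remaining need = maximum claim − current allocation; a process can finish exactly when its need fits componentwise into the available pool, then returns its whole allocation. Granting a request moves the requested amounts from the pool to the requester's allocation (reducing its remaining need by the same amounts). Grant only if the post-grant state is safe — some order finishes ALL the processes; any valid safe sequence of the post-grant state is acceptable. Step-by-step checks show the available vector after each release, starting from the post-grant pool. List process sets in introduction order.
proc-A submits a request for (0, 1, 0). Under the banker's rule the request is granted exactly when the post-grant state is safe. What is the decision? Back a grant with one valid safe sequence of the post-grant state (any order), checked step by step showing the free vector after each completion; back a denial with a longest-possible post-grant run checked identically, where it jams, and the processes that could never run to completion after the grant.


GRANT: granting preserves safety; a valid post-grant sequence is proc-E, proc-B, proc-G, proc-F, proc-C, proc-A.
Key observation: even at the reduced pool (3, 2, 2), proc-E fits immediately, so safety survives the grant.
Step-by-step check of the post-grant state:
  pool = (3, 2, 2)
  proc-E: need (3, 2, 1) fits (3, 2, 2); releases (2, 1, 2), pool now (5, 3, 4)
  proc-B: need (2, 1, 1) fits (5, 3, 4); releases (1, 1, 1), pool now (6, 4, 5)
  proc-G: need (5, 4, 3) fits (6, 4, 5); releases (2, 3, 0), pool now (8, 7, 5)
  proc-F: need (8, 6, 4) fits (8, 7, 5); releases (1, 2, 1), pool now (9, 9, 6)
  proc-C: need (9, 2, 5) fits (9, 9, 6); releases (0, 0, 1), pool now (9, 9, 7)
  proc-A: need (1, 0, 7) fits (9, 9, 7); releases (1, 2, 2), pool now (10, 11, 9)


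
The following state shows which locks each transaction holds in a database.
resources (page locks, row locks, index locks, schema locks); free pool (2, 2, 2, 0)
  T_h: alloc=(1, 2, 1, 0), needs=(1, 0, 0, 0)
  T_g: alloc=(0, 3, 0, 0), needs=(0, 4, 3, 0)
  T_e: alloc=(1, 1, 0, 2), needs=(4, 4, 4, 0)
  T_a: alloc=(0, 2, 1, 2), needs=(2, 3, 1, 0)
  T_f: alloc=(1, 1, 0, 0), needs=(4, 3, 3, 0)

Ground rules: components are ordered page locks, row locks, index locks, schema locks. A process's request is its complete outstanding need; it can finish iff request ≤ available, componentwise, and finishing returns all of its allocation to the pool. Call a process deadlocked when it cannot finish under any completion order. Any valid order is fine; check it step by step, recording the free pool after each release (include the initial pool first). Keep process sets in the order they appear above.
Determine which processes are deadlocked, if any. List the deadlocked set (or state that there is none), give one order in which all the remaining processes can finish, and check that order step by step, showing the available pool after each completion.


The deadlocked set is T_e and T_f.
Key observation: the wall is page locks: completing T_h, T_g, T_a brings the pool only to (3, 9, 4, 2), and all the rest need more.
The rest can finish in the order T_h, T_g, T_a. Verifying each step:
  pool = (2, 2, 2, 0)
  T_h: need (1, 0, 0, 0) fits (2, 2, 2, 0); releases (1, 2, 1, 0), pool now (3, 4, 3, 0)
  T_g: need (0, 4, 3, 0) fits (3, 4, 3, 0); releases (0, 3, 0, 0), pool now (3, 7, 3, 0)
  T_a: need (2, 3, 1, 0) fits (3, 7, 3, 0); releases (0, 2, 1, 2), pool now (3, 9, 4, 2)
The blocked processes can never fit:
  T_e cannot run: need (4, 4, 4, 0) vs free (3, 9, 4, 2) (insufficient page locks)
  T_f cannot run: need (4, 3, 3, 0) vs free (3, 9, 4, 2) (insufficient page locks)


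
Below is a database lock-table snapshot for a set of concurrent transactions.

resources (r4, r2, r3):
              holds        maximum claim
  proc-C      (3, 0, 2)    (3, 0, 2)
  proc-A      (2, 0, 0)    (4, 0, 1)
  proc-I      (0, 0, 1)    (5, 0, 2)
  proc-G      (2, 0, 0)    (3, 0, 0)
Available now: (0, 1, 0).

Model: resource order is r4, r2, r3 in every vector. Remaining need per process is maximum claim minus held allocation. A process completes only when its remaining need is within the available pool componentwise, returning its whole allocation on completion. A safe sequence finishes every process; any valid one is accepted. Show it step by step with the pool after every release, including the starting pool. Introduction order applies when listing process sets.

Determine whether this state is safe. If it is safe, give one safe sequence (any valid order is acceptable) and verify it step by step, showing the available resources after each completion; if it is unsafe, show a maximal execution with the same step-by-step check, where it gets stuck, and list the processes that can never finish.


SAFE — a valid safe sequence is proc-C, proc-G, proc-A, proc-I.
Key observation: every step clears its requested resources with room to spare; the minimum clearance is 1, first at proc-A — (2, 0, 1) vs (5, 1, 2) free.
Verifying each step:
  pool = (0, 1, 0)
  proc-C: need (0, 0, 0) fits (0, 1, 0); releases (3, 0, 2), pool now (3, 1, 2)
  proc-G: need (1, 0, 0) fits (3, 1, 2); releases (2, 0, 0), pool now (5, 1, 2)
  proc-A: need (2, 0, 1) fits (5, 1, 2); releases (2, 0, 0), pool now (7, 1, 2)
  proc-I: need (5, 0, 1) fits (7, 1, 2); releases (0, 0, 1), pool now (7, 1, 3)


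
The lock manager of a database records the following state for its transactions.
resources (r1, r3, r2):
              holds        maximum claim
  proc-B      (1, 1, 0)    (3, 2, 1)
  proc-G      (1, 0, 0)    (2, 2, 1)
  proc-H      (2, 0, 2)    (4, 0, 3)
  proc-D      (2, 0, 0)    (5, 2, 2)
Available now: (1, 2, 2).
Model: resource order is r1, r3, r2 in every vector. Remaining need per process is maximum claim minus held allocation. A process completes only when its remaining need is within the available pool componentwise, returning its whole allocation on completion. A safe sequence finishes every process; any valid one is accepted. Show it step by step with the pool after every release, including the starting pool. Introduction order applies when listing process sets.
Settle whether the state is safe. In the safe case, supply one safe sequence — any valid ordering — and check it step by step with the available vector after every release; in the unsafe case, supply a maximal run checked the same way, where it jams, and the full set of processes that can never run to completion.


The state is SAFE; one workable sequence: proc-G, proc-B, proc-H, proc-D.
Key observation: at proc-G the run first touches a limit — (1, 2, 1) against (1, 2, 2), exact on a resource it actually requests.
Verifying each step:
  pool = (1, 2, 2)
  proc-G: need (1, 2, 1) fits (1, 2, 2); releases (1, 0, 0), pool now (2, 2, 2)
  proc-B: need (2, 1, 1) fits (2, 2, 2); releases (1, 1, 0), pool now (3, 3, 2)
  proc-H: need (2, 0, 1) fits (3, 3, 2); releases (2, 0, 2), pool now (5, 3, 4)
  proc-D: need (3, 2, 2) fits (5, 3, 4); releases (2, 0, 0), pool now (7, 3, 4)


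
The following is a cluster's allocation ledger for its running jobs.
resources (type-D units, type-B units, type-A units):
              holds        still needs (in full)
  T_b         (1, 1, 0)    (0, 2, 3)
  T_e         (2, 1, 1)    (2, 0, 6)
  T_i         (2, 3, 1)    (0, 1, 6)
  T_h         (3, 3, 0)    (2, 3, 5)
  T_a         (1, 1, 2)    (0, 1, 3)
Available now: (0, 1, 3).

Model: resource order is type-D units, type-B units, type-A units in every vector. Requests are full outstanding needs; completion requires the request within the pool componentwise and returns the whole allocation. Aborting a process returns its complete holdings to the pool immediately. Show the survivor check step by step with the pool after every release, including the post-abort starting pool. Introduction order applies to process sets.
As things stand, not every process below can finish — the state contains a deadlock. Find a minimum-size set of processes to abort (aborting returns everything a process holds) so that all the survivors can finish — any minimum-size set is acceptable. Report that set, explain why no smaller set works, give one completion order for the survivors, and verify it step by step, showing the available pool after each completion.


The answer: abort T_i.
Key observation: the deadlocked T_e becomes finishable only because T_i released (2, 3, 1); it completes at step 3 below.
No smaller set exists: with zero aborts the deadlock remains.
The survivors complete as T_a, T_b, T_e, T_h. Walking it through (starting from the post-abort pool):
  pool = (2, 4, 4)
  T_a needs (0, 1, 3) <= (2, 4, 4) -> finishes; pool += (1, 1, 2) = (3, 5, 6)
  T_b needs (0, 2, 3) <= (3, 5, 6) -> finishes; pool += (1, 1, 0) = (4, 6, 6)
  T_e needs (2, 0, 6) <= (4, 6, 6) -> finishes; pool += (2, 1, 1) = (6, 7, 7)
  T_h needs (2, 3, 5) <= (6, 7, 7) -> finishes; pool += (3, 3, 0) = (9, 10, 7)


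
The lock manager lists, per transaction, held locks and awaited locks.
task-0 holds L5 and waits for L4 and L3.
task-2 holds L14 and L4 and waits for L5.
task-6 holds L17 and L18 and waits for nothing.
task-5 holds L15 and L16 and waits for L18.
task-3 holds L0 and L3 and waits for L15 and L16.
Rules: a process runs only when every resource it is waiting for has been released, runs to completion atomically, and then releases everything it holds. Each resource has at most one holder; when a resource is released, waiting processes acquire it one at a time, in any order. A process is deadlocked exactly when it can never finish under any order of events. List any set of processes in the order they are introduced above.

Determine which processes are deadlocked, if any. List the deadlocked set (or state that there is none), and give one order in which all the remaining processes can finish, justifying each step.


The deadlocked set is task-0 and task-2.
Key observation: the wait chain closes on itself along task-0 -> task-2 -> task-0; no other process is dragged down with it.
The rest can finish in the order task-6, task-5, task-3.
Verifying each step:
  run task-6 (it waits on nothing); releases L17 and L18
  task-5 waits on L18 — all released -> runs and releases L15 and L16
  task-3 waits on L15 and L16 — all released -> runs and releases L0 and L3


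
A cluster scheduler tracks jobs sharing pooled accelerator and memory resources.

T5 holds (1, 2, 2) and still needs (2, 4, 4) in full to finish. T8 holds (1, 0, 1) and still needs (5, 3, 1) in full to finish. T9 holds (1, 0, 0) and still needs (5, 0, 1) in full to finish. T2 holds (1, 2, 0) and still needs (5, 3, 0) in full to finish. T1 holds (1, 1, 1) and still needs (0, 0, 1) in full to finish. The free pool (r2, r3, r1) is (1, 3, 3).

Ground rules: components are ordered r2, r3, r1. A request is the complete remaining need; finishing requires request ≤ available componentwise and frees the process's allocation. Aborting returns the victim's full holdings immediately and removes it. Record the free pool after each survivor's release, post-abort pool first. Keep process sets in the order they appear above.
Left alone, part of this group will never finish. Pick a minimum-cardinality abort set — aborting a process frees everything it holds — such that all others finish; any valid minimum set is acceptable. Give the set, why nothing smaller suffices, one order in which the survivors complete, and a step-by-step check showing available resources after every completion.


Minimum abort set: T8 and T2.
Key observation: before aborting T8 and T2, T9 was permanently blocked — no order could ever run it; afterwards it completes at step 3.
Minimality, checking each single-abort alternative: T5 alone leaves T8 blocked (short on r2); T8 alone leaves T9 blocked (short on r2); T9 alone leaves T8 blocked (short on r2); T2 alone leaves T8 blocked (short on r2); T1 alone leaves T8 blocked (short on r2).
The survivors complete as T1, T5, T9. Verifying each step (starting from the post-abort pool):
  pool = (3, 5, 4)
  T1: need (0, 0, 1) fits (3, 5, 4); releases (1, 1, 1), pool now (4, 6, 5)
  T5: need (2, 4, 4) fits (4, 6, 5); releases (1, 2, 2), pool now (5, 8, 7)
  T9: need (5, 0, 1) fits (5, 8, 7); releases (1, 0, 0), pool now (6, 8, 7)


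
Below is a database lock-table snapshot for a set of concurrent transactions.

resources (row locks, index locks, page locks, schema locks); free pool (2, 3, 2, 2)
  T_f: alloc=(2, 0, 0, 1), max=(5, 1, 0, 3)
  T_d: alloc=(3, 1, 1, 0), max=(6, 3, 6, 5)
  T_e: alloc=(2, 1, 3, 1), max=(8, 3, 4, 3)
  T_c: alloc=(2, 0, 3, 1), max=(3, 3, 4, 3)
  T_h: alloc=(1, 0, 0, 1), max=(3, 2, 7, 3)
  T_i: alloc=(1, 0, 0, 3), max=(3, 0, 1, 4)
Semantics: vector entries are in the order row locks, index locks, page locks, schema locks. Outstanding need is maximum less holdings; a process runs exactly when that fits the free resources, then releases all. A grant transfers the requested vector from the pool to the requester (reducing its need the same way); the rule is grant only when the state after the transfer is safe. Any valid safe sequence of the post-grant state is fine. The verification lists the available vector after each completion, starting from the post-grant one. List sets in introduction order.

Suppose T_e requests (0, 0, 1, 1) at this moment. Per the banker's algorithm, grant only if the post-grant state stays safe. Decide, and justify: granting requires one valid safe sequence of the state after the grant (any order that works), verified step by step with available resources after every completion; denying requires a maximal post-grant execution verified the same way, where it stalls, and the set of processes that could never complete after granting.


GRANT — the state after the grant stays safe, e.g. via T_i, T_f, T_c, T_e, T_h, T_d.
Key observation: with (2, 3, 1, 1) left after the transfer, T_i can run at once — the state stays safe.
Verifying the post-grant state step by step:
  pool = (2, 3, 1, 1)
  T_i: need (2, 0, 1, 1) fits (2, 3, 1, 1); releases (1, 0, 0, 3), pool now (3, 3, 1, 4)
  T_f: need (3, 1, 0, 2) fits (3, 3, 1, 4); releases (2, 0, 0, 1), pool now (5, 3, 1, 5)
  T_c: need (1, 3, 1, 2) fits (5, 3, 1, 5); releases (2, 0, 3, 1), pool now (7, 3, 4, 6)
  T_e: need (6, 2, 0, 1) fits (7, 3, 4, 6); releases (2, 1, 4, 2), pool now (9, 4, 8, 8)
  T_h: need (2, 2, 7, 2) fits (9, 4, 8, 8); releases (1, 0, 0, 1), pool now (10, 4, 8, 9)
  T_d: need (3, 2, 5, 5) fits (10, 4, 8, 9); releases (3, 1, 1, 0), pool now (13, 5, 9, 9)


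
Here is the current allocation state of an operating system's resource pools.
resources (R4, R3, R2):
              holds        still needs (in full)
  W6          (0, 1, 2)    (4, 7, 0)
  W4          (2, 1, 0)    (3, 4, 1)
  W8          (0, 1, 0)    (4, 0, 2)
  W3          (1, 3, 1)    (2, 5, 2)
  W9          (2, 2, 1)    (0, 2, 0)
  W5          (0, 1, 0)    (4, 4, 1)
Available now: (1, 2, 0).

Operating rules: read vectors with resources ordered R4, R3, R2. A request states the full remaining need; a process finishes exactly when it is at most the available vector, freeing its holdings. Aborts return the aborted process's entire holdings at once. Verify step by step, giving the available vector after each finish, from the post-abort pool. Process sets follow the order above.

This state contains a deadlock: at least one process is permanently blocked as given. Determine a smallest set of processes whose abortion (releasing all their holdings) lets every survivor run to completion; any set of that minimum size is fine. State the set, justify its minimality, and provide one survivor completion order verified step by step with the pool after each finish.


The answer: abort W6.
Key observation: no ordering could ever have run W8 before the abort of W6; with (0, 1, 2) back in the pool it fits at step 3.
No smaller set exists: with zero aborts the deadlock remains.
Survivors finish in the order: W9, W4, W8, W5, W3. Walking it through (pool after the aborts first):
  pool = (1, 3, 2)
  W9: need (0, 2, 0) fits (1, 3, 2); releases (2, 2, 1), pool now (3, 5, 3)
  W4: need (3, 4, 1) fits (3, 5, 3); releases (2, 1, 0), pool now (5, 6, 3)
  W8: need (4, 0, 2) fits (5, 6, 3); releases (0, 1, 0), pool now (5, 7, 3)
  W5: need (4, 4, 1) fits (5, 7, 3); releases (0, 1, 0), pool now (5, 8, 3)
  W3: need (2, 5, 2) fits (5, 8, 3); releases (1, 3, 1), pool now (6, 11, 4)


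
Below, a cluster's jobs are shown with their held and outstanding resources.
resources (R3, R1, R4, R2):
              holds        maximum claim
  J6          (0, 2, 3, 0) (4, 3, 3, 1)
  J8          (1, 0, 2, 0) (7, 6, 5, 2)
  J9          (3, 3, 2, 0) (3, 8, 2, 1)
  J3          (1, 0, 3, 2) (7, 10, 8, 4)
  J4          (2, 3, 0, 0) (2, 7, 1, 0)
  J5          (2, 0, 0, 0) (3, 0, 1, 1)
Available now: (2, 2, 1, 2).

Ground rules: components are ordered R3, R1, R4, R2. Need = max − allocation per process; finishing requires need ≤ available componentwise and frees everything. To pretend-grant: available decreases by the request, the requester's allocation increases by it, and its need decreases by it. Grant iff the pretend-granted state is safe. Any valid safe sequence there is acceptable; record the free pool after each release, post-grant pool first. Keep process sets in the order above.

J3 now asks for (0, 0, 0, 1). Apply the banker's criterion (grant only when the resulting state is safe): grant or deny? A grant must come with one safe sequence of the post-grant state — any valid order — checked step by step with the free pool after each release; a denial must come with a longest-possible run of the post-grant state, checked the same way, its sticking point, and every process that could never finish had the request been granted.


GRANT: granting preserves safety; a valid post-grant sequence is J5, J6, J4, J9, J3, J8.
Key observation: after the grant the pool drops to (2, 2, 1, 1), which still lets J5 finish first and unwind the rest.
Step-by-step check of the post-grant state:
  pool = (2, 2, 1, 1)
  run J5 (needs (1, 0, 1, 1), free (2, 2, 1, 1)); after release of (2, 0, 0, 0) the pool is (4, 2, 1, 1)
  run J6 (needs (4, 1, 0, 1), free (4, 2, 1, 1)); after release of (0, 2, 3, 0) the pool is (4, 4, 4, 1)
  run J4 (needs (0, 4, 1, 0), free (4, 4, 4, 1)); after release of (2, 3, 0, 0) the pool is (6, 7, 4, 1)
  run J9 (needs (0, 5, 0, 1), free (6, 7, 4, 1)); after release of (3, 3, 2, 0) the pool is (9, 10, 6, 1)
  run J3 (needs (6, 10, 5, 1), free (9, 10, 6, 1)); after release of (1, 0, 3, 3) the pool is (10, 10, 9, 4)
  run J8 (needs (6, 6, 3, 2), free (10, 10, 9, 4)); after release of (1, 0, 2, 0) the pool is (11, 10, 11, 4)


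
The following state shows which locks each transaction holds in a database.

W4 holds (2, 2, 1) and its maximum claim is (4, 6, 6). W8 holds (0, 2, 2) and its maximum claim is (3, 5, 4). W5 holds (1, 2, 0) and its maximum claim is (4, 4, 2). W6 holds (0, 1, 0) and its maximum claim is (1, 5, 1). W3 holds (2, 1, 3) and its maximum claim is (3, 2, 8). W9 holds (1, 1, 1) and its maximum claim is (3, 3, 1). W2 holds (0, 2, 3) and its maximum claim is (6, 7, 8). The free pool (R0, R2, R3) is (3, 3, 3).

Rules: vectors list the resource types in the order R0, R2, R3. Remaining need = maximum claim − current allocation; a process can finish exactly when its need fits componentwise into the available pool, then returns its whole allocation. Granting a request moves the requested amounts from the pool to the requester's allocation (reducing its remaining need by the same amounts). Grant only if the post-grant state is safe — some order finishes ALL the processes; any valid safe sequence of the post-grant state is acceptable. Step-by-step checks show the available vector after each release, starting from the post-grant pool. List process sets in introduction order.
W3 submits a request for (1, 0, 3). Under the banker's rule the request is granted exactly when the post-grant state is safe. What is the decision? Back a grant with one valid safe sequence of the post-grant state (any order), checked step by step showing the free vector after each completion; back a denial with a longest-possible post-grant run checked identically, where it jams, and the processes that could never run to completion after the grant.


DENY: after the grant no complete ordering would exist.
Key observation: no order helps: past W9, W6, the free pool tops out at (3, 5, 1), below what each blocked process needs in R3.
After a pretend grant, a maximal execution: W9, W6 — then nothing else fits. Step-by-step check:
  pool = (2, 3, 0)
  W9: need (2, 2, 0) fits (2, 3, 0); releases (1, 1, 1), pool now (3, 4, 1)
  W6: need (1, 4, 1) fits (3, 4, 1); releases (0, 1, 0), pool now (3, 5, 1)
  W4 cannot run: need (2, 4, 5) vs free (3, 5, 1) (insufficient R3)
  W8 cannot run: need (3, 3, 2) vs free (3, 5, 1) (insufficient R3)
  W5 cannot run: need (3, 2, 2) vs free (3, 5, 1) (insufficient R3)
  W3 cannot run: need (0, 1, 2) vs free (3, 5, 1) (insufficient R3)
  W2 cannot run: need (6, 5, 5) vs free (3, 5, 1) (insufficient R0 and R3)
Post-grant, the permanently blocked set is W4, W8, W5, W3 and W2.


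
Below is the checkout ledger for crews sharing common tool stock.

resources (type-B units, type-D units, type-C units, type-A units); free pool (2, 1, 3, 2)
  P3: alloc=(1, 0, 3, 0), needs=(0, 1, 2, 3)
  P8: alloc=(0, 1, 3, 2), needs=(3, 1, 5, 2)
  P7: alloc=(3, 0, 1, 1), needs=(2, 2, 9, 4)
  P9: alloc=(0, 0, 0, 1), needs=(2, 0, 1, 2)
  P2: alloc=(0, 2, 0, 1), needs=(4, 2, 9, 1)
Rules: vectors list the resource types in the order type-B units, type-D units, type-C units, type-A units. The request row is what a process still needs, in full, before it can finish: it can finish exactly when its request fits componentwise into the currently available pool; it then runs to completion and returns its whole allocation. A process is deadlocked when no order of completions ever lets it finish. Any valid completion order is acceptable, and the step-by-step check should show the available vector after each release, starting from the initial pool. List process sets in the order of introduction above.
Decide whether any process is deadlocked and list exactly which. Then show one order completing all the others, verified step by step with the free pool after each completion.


The deadlocked set is empty.
Key observation: no deadlock: P9 fits now, and the freed resources carry the rest through.
One completion order for the rest: P9, P3, P8, P7, P2. Verifying each step:
  pool = (2, 1, 3, 2)
  P9 needs (2, 0, 1, 2) <= (2, 1, 3, 2) -> finishes; pool += (0, 0, 0, 1) = (2, 1, 3, 3)
  P3 needs (0, 1, 2, 3) <= (2, 1, 3, 3) -> finishes; pool += (1, 0, 3, 0) = (3, 1, 6, 3)
  P8 needs (3, 1, 5, 2) <= (3, 1, 6, 3) -> finishes; pool += (0, 1, 3, 2) = (3, 2, 9, 5)
  P7 needs (2, 2, 9, 4) <= (3, 2, 9, 5) -> finishes; pool += (3, 0, 1, 1) = (6, 2, 10, 6)
  P2 needs (4, 2, 9, 1) <= (6, 2, 10, 6) -> finishes; pool += (0, 2, 0, 1) = (6, 4, 10, 7)


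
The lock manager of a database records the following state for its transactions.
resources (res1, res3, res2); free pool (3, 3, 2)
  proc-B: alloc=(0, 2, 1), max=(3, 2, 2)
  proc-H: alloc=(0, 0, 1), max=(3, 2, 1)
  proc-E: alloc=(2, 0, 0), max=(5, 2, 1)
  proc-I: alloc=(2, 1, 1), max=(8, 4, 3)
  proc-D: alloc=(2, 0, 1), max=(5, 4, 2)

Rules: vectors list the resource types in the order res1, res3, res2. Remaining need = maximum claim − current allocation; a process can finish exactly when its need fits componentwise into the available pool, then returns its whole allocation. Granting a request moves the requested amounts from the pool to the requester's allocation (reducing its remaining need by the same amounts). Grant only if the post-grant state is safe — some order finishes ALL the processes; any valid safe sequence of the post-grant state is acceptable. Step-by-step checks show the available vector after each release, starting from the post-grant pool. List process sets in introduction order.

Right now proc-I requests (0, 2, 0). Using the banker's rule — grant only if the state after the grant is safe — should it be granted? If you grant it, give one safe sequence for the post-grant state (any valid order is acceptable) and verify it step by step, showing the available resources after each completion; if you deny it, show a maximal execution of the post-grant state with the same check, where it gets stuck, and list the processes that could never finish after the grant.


DENY — the pretend-granted state is unsafe.
Key observation: after proc-B, proc-H, proc-E the pool peaks at (5, 3, 4), and each blocked process is short somewhere: proc-I on res1; proc-D on res3.
After a pretend grant, a maximal execution: proc-B, proc-H, proc-E — then nothing else fits. Step-by-step check:
  pool = (3, 1, 2)
  proc-B needs (3, 0, 1) <= (3, 1, 2) -> finishes; pool += (0, 2, 1) = (3, 3, 3)
  proc-H needs (3, 2, 0) <= (3, 3, 3) -> finishes; pool += (0, 0, 1) = (3, 3, 4)
  proc-E needs (3, 2, 1) <= (3, 3, 4) -> finishes; pool += (2, 0, 0) = (5, 3, 4)
  blocked: proc-I wants (6, 1, 2), pool (5, 3, 4) — not enough res1
  blocked: proc-D wants (3, 4, 1), pool (5, 3, 4) — not enough res3
Had the request been granted, proc-I and proc-D could never finish.


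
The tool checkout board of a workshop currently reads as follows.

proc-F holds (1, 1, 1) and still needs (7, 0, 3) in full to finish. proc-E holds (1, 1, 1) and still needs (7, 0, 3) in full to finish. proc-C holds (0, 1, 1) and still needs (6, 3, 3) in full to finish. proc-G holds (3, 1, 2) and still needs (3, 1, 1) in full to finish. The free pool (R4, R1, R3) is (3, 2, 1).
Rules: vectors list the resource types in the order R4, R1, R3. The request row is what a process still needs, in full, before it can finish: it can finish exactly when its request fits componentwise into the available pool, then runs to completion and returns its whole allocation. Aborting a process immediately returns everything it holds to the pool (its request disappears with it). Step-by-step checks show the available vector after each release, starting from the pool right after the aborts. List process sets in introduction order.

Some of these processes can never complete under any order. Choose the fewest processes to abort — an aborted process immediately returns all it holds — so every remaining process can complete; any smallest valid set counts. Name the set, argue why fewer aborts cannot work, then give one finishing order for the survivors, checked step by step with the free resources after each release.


The answer: abort proc-E.
Key observation: no ordering could ever have run proc-F before the abort of proc-E; with (1, 1, 1) back in the pool it fits at step 3.
Minimality: the empty abort set fails — the state is deadlocked as it stands.
The survivors complete as proc-G, proc-C, proc-F. Check, step by step (starting from the post-abort pool):
  pool = (4, 3, 2)
  run proc-G (needs (3, 1, 1), free (4, 3, 2)); after release of (3, 1, 2) the pool is (7, 4, 4)
  run proc-C (needs (6, 3, 3), free (7, 4, 4)); after release of (0, 1, 1) the pool is (7, 5, 5)
  run proc-F (needs (7, 0, 3), free (7, 5, 5)); after release of (1, 1, 1) the pool is (8, 6, 6)


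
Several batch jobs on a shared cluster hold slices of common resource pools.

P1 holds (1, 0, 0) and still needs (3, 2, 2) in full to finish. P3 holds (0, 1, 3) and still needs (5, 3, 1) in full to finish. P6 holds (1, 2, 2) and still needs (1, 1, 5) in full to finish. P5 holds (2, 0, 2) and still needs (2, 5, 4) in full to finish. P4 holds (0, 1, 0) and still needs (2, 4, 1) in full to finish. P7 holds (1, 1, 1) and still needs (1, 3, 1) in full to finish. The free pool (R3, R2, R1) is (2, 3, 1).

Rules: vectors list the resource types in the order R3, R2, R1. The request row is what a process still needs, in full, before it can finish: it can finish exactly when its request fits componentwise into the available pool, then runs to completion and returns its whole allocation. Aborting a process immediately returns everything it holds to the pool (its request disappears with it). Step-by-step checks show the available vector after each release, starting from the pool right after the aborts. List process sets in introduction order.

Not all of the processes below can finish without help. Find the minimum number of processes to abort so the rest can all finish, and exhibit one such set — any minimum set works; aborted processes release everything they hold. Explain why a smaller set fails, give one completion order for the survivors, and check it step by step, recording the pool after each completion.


Abort P3.
Key observation: P5 could never have finished before the abort; with (0, 1, 3) returned by P3, it fits at step 3.
Why nothing smaller works: aborting no one leaves the state deadlocked as given.
One survivor order: P7, P4, P5, P6, P1. Check, step by step (post-abort pool first):
  pool = (2, 4, 4)
  P7: need (1, 3, 1) fits (2, 4, 4); releases (1, 1, 1), pool now (3, 5, 5)
  P4: need (2, 4, 1) fits (3, 5, 5); releases (0, 1, 0), pool now (3, 6, 5)
  P5: need (2, 5, 4) fits (3, 6, 5); releases (2, 0, 2), pool now (5, 6, 7)
  P6: need (1, 1, 5) fits (5, 6, 7); releases (1, 2, 2), pool now (6, 8, 9)
  P1: need (3, 2, 2) fits (6, 8, 9); releases (1, 0, 0), pool now (7, 8, 9)
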